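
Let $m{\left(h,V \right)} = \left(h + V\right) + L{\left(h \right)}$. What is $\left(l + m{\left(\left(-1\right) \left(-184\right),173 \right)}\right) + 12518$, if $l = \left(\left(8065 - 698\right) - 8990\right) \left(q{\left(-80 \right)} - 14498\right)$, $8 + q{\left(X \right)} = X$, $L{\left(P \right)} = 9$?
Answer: $23685962$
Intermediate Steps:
$q{\left(X \right)} = -8 + X$
$m{\left(h,V \right)} = 9 + V + h$ ($m{\left(h,V \right)} = \left(h + V\right) + 9 = \left(V + h\right) + 9 = 9 + V + h$)
$l = 23673078$ ($l = \left(\left(8065 - 698\right) - 8990\right) \left(\left(-8 - 80\right) - 14498\right) = \left(\left(8065 - 698\right) - 8990\right) \left(-88 - 14498\right) = \left(7367 - 8990\right) \left(-14586\right) = \left(-1623\right) \left(-14586\right) = 23673078$)
$\left(l + m{\left(\left(-1\right) \left(-184\right),173 \right)}\right) + 12518 = \left(23673078 + \left(9 + 173 - -184\right)\right) + 12518 = \left(23673078 + \left(9 + 173 + 184\right)\right) + 12518 = \left(23673078 + 366\right) + 12518 = 23673444 + 12518 = 23685962$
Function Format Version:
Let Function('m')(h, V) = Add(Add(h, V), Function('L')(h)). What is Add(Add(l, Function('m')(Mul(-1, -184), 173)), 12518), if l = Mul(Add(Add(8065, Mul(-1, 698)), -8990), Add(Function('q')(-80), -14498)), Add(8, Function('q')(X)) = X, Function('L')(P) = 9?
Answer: 23685962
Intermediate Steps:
Function('q')(X) = Add(-8, X)
Function('m')(h, V) = Add(9, V, h) (Function('m')(h, V) = Add(Add(h, V), 9) = Add(Add(V, h), 9) = Add(9, V, h))
l = 23673078 (l = Mul(Add(Add(8065, Mul(-1, 698)), -8990), Add(Add(-8, -80), -14498)) = Mul(Add(Add(8065, -698), -8990), Add(-88, -14498)) = Mul(Add(7367, -8990), -14586) = Mul(-1623, -14586) = 23673078)
Add(Add(l, Function('m')(Mul(-1, -184), 173)), 12518) = Add(Add(23673078, Add(9, 173, Mul(-1, -184))), 12518) = Add(Add(23673078, Add(9, 173, 184)), 12518) = Add(Add(23673078, 366), 12518) = Add(23673444, 12518) = 23685962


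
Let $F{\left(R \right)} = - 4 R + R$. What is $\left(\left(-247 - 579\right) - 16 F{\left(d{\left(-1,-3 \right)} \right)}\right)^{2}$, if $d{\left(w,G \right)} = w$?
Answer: $763876$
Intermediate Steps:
$F{\left(R \right)} = - 3 R$
$\left(\left(-247 - 579\right) - 16 F{\left(d{\left(-1,-3 \right)} \right)}\right)^{2} = \left(\left(-247 - 579\right) - 16 \left(\left(-3\right) \left(-1\right)\right)\right)^{2} = \left(-826 - 48\right)^{2} = \left(-874\right)^{2} = 763876$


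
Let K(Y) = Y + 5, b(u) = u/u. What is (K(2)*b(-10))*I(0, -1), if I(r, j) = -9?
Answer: -63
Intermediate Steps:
b(u) = 1
K(Y) = 5 + Y
(K(2)*b(-10))*I(0, -1) = ((5 + 2)*1)*(-9) = (7*1)*(-9) = 7*(-9) = -63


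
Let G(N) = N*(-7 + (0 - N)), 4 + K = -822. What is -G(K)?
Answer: 676494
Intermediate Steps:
K = -826 (K = -4 - 822 = -826)
G(N) = N*(-7 - N)
-G(K) = -(-1)*(-826)*(7 - 826) = -(-1)*(-826)*(-819) = -1*(-676494) = 676494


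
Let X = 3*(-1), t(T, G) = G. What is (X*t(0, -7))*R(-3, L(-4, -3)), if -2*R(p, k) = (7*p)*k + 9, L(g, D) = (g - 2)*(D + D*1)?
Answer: 15687/2 ≈ 7843.5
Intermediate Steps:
L(g, D) = 2*D*(-2 + g) (L(g, D) = (-2 + g)*(D + D) = (-2 + g)*(2*D) = 2*D*(-2 + g))
R(p, k) = -9/2 - 7*k*p/2 (R(p, k) = -((7*p)*k + 9)/2 = -(7*k*p + 9)/2 = -(9 + 7*k*p)/2 = -9/2 - 7*k*p/2)
X = -3
(X*t(0, -7))*R(-3, L(-4, -3)) = (-3*(-7))*(-9/2 - 7/2*2*(-3)*(-2 - 4)*(-3)) = 21*(-9/2 - 7/2*2*(-3)*(-6)*(-3)) = 21*(-9/2 - 7/2*36*(-3)) = 21*(-9/2 + 378) = 21*(747/2) = 15687/2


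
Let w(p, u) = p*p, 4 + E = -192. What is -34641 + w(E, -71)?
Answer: 3775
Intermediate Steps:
E = -196 (E = -4 - 192 = -196)
w(p, u) = p²
-34641 + w(E, -71) = -34641 + (-196)² = -34641 + 38416 = 3775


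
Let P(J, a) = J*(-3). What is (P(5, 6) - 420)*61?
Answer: -26535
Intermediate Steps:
P(J, a) = -3*J
(P(5, 6) - 420)*61 = (-3*5 - 420)*61 = (-15 - 420)*61 = -435*61 = -26535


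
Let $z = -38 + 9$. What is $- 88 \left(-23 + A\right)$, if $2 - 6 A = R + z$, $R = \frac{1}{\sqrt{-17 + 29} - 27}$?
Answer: $\frac{1124816}{717} - \frac{88 \sqrt{3}}{2151} \approx 1568.7$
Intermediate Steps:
$z = -29$
$R = \frac{1}{-27 + 2 \sqrt{3}}$ ($R = \frac{1}{\sqrt{12} - 27} = \frac{1}{2 \sqrt{3} - 27} = \frac{1}{-27 + 2 \sqrt{3}} \approx -0.042488$)
$A = \frac{3709}{717} + \frac{\sqrt{3}}{2151}$ ($A = \frac{1}{3} - \frac{\left(- \frac{9}{239} - \frac{2 \sqrt{3}}{717}\right) - 29}{6} = \frac{1}{3} - \frac{- \frac{6940}{239} - \frac{2 \sqrt{3}}{717}}{6} = \frac{1}{3} + \left(\frac{3470}{717} + \frac{\sqrt{3}}{2151}\right) = \frac{3709}{717} + \frac{\sqrt{3}}{2151} \approx 5.1738$)
$- 88 \left(-23 + A\right) = - 88 \left(-23 + \left(\frac{3709}{717} + \frac{\sqrt{3}}{2151}\right)\right) = - 88 \left(- \frac{12782}{717} + \frac{\sqrt{3}}{2151}\right) = \frac{1124816}{717} - \frac{88 \sqrt{3}}{2151}$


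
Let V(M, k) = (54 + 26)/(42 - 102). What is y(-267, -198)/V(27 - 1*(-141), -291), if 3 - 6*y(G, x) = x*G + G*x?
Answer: 105729/8 ≈ 13216.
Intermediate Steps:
y(G, x) = 1/2 - G*x/3 (y(G, x) = 1/2 - (x*G + G*x)/6 = 1/2 - (G*x + G*x)/6 = 1/2 - G*x/3)
V(M, k) = -4/3 (V(M, k) = 80/(-60) = 80*(-1/60) = -4/3)
y(-267, -198)/V(27 - 1*(-141), -291) = (1/2 - 1/3*(-267)*(-198))/(-4/3) = (1/2 - 17622)*(-3/4) = -35243/2*(-3/4) = 105729/8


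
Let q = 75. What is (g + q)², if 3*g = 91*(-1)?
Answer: 17956/9 ≈ 1995.1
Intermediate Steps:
g = -91/3 (g = (91*(-1))/3 = (⅓)*(-91) = -91/3 ≈ -30.333)
(g + q)² = (-91/3 + 75)² = (134/3)² = 17956/9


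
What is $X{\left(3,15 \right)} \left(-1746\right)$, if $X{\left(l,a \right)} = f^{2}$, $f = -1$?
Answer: $-1746$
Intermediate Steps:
$X{\left(l,a \right)} = 1$ ($X{\left(l,a \right)} = \left(-1\right)^{2} = 1$)
$X{\left(3,15 \right)} \left(-1746\right) = 1 \left(-1746\right) = -1746$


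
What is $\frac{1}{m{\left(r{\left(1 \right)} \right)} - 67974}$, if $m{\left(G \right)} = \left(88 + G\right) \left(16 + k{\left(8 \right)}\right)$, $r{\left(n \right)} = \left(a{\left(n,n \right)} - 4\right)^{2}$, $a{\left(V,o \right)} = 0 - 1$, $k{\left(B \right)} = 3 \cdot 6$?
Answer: $- \frac{1}{64132} \approx -1.5593 \cdot 10^{-5}$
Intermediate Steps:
$k{\left(B \right)} = 18$
$a{\left(V,o \right)} = -1$ ($a{\left(V,o \right)} = 0 - 1 = -1$)
$r{\left(n \right)} = 25$ ($r{\left(n \right)} = \left(-1 - 4\right)^{2} = \left(-5\right)^{2} = 25$)
$m{\left(G \right)} = 2992 + 34 G$ ($m{\left(G \right)} = \left(88 + G\right) \left(16 + 18\right) = \left(88 + G\right) 34 = 2992 + 34 G$)
$\frac{1}{m{\left(r{\left(1 \right)} \right)} - 67974} = \frac{1}{\left(2992 + 34 \cdot 25\right) - 67974} = \frac{1}{\left(2992 + 850\right) - 67974} = \frac{1}{3842 - 67974} = \frac{1}{-64132} = - \frac{1}{64132}$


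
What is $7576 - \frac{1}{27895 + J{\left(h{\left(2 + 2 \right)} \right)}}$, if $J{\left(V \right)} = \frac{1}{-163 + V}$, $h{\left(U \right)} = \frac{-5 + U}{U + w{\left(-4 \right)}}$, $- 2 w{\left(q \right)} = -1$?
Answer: $\frac{310447402227}{40977746} \approx 7576.0$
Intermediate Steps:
$w{\left(q \right)} = \frac{1}{2}$ ($w{\left(q \right)} = \left(- \frac{1}{2}\right) \left(-1\right) = \frac{1}{2}$)
$h{\left(U \right)} = \frac{-5 + U}{\frac{1}{2} + U}$ ($h{\left(U \right)} = \frac{-5 + U}{U + \frac{1}{2}} = \frac{-5 + U}{\frac{1}{2} + U}$)
$7576 - \frac{1}{27895 + J{\left(h{\left(2 + 2 \right)} \right)}} = 7576 - \frac{1}{27895 + \frac{1}{-163 + \frac{2 \left(-5 + \left(2 + 2\right)\right)}{1 + 2 \left(2 + 2\right)}}} = 7576 - \frac{1}{27895 + \frac{1}{-163 + \frac{2 \left(-5 + 4\right)}{1 + 2 \cdot 4}}} = 7576 - \frac{1}{27895 + \frac{1}{-163 + 2 \frac{1}{1 + 8} \left(-1\right)}} = 7576 - \frac{1}{27895 + \frac{1}{-163 + 2 \cdot \frac{1}{9} \left(-1\right)}} = 7576 - \frac{1}{27895 + \frac{1}{-163 - \frac{2}{9}}} = 7576 - \frac{1}{27895 + \frac{1}{- \frac{1469}{9}}} = 7576 - \frac{1}{27895 - \frac{9}{1469}} = 7576 - \frac{1}{\frac{40977746}{1469}} = 7576 - \frac{1469}{40977746} = \frac{310447402227}{40977746}$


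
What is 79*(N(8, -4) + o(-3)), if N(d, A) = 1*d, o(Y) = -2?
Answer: 474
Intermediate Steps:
N(d, A) = d
79*(N(8, -4) + o(-3)) = 79*(8 - 2) = 79*6 = 474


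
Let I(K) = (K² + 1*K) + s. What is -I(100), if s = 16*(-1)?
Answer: -10084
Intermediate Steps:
s = -16
I(K) = -16 + K + K² (I(K) = (K² + 1*K) - 16 = (K² + K) - 16 = (K + K²) - 16 = -16 + K + K²)
-I(100) = -(-16 + 100 + 100²) = -(-16 + 100 + 10000) = -1*10084 = -10084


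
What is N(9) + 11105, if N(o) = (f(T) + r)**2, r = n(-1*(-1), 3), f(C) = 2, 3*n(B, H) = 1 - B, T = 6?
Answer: 11109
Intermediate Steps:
n(B, H) = 1/3 - B/3 (n(B, H) = (1 - B)/3 = 1/3 - B/3)
r = 0 (r = 1/3 - (-1)*(-1)/3 = 1/3 - 1/3*1 = 1/3 - 1/3 = 0)
N(o) = 4 (N(o) = (2 + 0)**2 = 2**2 = 4)
N(9) + 11105 = 4 + 11105 = 11109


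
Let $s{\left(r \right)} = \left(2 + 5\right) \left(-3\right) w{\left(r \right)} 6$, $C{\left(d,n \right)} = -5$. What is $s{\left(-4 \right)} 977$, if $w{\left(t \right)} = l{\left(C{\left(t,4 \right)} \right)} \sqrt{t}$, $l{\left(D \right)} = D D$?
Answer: $- 6155100 i \approx - 6.1551 \cdot 10^{6} i$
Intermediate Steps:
$l{\left(D \right)} = D^{2}$
$w{\left(t \right)} = 25 \sqrt{t}$ ($w{\left(t \right)} = \left(-5\right)^{2} \sqrt{t} = 25 \sqrt{t}$)
$s{\left(r \right)} = - 3150 \sqrt{r}$ ($s{\left(r \right)} = \left(2 + 5\right) \left(-3\right) 25 \sqrt{r} 6 = 7 \left(-3\right) 25 \sqrt{r} 6 = - 21 \cdot 25 \sqrt{r} 6 = - 525 \sqrt{r} 6 = - 3150 \sqrt{r}$)
$s{\left(-4 \right)} 977 = - 3150 \sqrt{-4} \cdot 977 = - 3150 \cdot 2 i 977 = - 6300 i 977 = - 6155100 i$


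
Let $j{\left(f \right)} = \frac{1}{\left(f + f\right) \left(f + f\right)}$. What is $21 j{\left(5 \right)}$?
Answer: $\frac{21}{100} \approx 0.21$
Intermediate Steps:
$j{\left(f \right)} = \frac{1}{4 f^{2}}$ ($j{\left(f \right)} = \frac{1}{2 f 2 f} = \frac{1}{4 f^{2}}$)
$21 j{\left(5 \right)} = 21 \frac{1}{4 \cdot 25} = 21 \cdot \frac{1}{4} \cdot \frac{1}{25} = 21 \cdot \frac{1}{100} = \frac{21}{100}$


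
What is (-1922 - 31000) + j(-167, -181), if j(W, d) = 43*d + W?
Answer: -40872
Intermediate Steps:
j(W, d) = W + 43*d
(-1922 - 31000) + j(-167, -181) = (-1922 - 31000) + (-167 + 43*(-181)) = -32922 + (-167 - 7783) = -32922 - 7950 = -40872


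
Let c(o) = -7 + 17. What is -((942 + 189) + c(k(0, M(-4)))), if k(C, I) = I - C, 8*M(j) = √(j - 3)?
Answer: -1141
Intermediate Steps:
M(j) = √(-3 + j)/8 (M(j) = √(j - 3)/8 = √(-3 + j)/8)
c(o) = 10
-((942 + 189) + c(k(0, M(-4)))) = -((942 + 189) + 10) = -(1131 + 10) = -1*1141 = -1141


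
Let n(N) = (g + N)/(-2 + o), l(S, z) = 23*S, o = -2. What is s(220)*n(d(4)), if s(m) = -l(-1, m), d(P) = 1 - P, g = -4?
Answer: 161/4 ≈ 40.250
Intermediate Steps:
s(m) = 23 (s(m) = -23*(-1) = -1*(-23) = 23)
n(N) = 1 - N/4 (n(N) = (-4 + N)/(-2 - 2) = (-4 + N)/(-4) = (-4 + N)*(-1/4) = 1 - N/4)
s(220)*n(d(4)) = 23*(1 - (1 - 1*4)/4) = 23*(1 - (1 - 4)/4) = 23*(1 - 1/4*(-3)) = 23*(1 + 3/4) = 23*(7/4) = 161/4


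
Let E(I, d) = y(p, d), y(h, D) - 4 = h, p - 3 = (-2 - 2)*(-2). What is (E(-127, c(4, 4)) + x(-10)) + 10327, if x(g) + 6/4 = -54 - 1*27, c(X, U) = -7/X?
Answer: 20519/2 ≈ 10260.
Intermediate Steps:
p = 11 (p = 3 + (-2 - 2)*(-2) = 3 - 4*(-2) = 3 + 8 = 11)
y(h, D) = 4 + h
E(I, d) = 15 (E(I, d) = 4 + 11 = 15)
x(g) = -165/2 (x(g) = -3/2 + (-54 - 1*27) = -3/2 + (-54 - 27) = -3/2 - 81 = -165/2)
(E(-127, c(4, 4)) + x(-10)) + 10327 = (15 - 165/2) + 10327 = -135/2 + 10327 = 20519/2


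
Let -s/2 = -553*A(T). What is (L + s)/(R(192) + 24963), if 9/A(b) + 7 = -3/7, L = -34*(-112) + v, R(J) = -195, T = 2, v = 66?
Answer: 65885/643968 ≈ 0.10231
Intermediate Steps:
L = 3874 (L = -34*(-112) + 66 = 3808 + 66 = 3874)
A(b) = -63/52 (A(b) = 9/(-7 - 3/7) = 9/(-52/7) = 9*(-7/52) = -63/52)
s = -34839/26 (s = -(-1106)*(-63)/52 = -2*34839/52 = -34839/26 ≈ -1340.0)
(L + s)/(R(192) + 24963) = (3874 - 34839/26)/(-195 + 24963) = (65885/26)/24768 = (65885/26)*(1/24768) = 65885/643968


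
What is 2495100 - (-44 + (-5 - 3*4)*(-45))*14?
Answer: 2485006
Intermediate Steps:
2495100 - (-44 + (-5 - 3*4)*(-45))*14 = 2495100 - (-44 + (-5 - 12)*(-45))*14 = 2495100 - (-44 - 17*(-45))*14 = 2495100 - (-44 + 765)*14 = 2495100 - 721*14 = 2495100 - 1*10094 = 2495100 - 10094 = 2485006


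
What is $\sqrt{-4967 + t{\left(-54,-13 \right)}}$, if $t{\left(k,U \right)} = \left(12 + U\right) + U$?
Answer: $i \sqrt{4981} \approx 70.576 i$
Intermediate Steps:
$t{\left(k,U \right)} = 12 + 2 U$
$\sqrt{-4967 + t{\left(-54,-13 \right)}} = \sqrt{-4967 + \left(12 + 2 \left(-13\right)\right)} = \sqrt{-4967 + \left(12 - 26\right)} = \sqrt{-4967 - 14} = \sqrt{-4981} = i \sqrt{4981}$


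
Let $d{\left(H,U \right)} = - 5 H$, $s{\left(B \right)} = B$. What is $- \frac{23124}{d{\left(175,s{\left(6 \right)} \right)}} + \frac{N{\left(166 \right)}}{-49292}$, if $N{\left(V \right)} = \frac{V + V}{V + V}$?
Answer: $\frac{1139827333}{43130500} \approx 26.427$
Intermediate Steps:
$N{\left(V \right)} = 1$ ($N{\left(V \right)} = \frac{2 V}{2 V} = 2 V \frac{1}{2 V} = 1$)
$- \frac{23124}{d{\left(175,s{\left(6 \right)} \right)}} + \frac{N{\left(166 \right)}}{-49292} = - \frac{23124}{\left(-5\right) 175} + 1 \frac{1}{-49292} = - \frac{23124}{-875} + 1 \left(- \frac{1}{49292}\right) = \left(-23124\right) \left(- \frac{1}{875}\right) - \frac{1}{49292} = \frac{23124}{875} - \frac{1}{49292} = \frac{1139827333}{43130500}$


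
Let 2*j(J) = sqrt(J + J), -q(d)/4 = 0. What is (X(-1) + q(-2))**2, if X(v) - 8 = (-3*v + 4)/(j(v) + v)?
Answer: 2*(-31*I + 8*sqrt(2))/(I + 2*sqrt(2)) ≈ 0.22222 - 21.999*I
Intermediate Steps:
q(d) = 0 (q(d) = -4*0 = 0)
j(J) = sqrt(2)*sqrt(J)/2 (j(J) = sqrt(J + J)/2 = sqrt(2*J)/2 = (sqrt(2)*sqrt(J))/2 = sqrt(2)*sqrt(J)/2)
X(v) = 8 + (4 - 3*v)/(v + sqrt(2)*sqrt(v)/2) (X(v) = 8 + (-3*v + 4)/(sqrt(2)*sqrt(v)/2 + v) = 8 + (4 - 3*v)/(v + sqrt(2)*sqrt(v)/2))
(X(-1) + q(-2))**2 = (2*(4 + 5*(-1) + 4*sqrt(2)*sqrt(-1))/(2*(-1) + sqrt(2)*sqrt(-1)) + 0)**2 = (2*(4 - 5 + 4*sqrt(2)*I)/(-2 + sqrt(2)*I) + 0)**2 = (2*(4 - 5 + 4*I*sqrt(2))/(-2 + I*sqrt(2)) + 0)**2 = (2*(-1 + 4*I*sqrt(2))/(-2 + I*sqrt(2)) + 0)**2 = (2*(-1 + 4*I*sqrt(2))/(-2 + I*sqrt(2)))**2 = 4*(-1 + 4*I*sqrt(2))**2/(-2 + I*sqrt(2))**2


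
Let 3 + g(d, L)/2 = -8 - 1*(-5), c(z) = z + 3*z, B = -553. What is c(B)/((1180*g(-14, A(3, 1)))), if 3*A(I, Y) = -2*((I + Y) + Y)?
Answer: 553/3540 ≈ 0.15621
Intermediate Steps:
c(z) = 4*z
A(I, Y) = -4*Y/3 - 2*I/3 (A(I, Y) = (-2*((I + Y) + Y))/3 = (-2*(I + 2*Y))/3 = (-4*Y - 2*I)/3 = -4*Y/3 - 2*I/3)
g(d, L) = -12 (g(d, L) = -6 + 2*(-8 - 1*(-5)) = -6 + 2*(-8 + 5) = -6 + 2*(-3) = -6 - 6 = -12)
c(B)/((1180*g(-14, A(3, 1)))) = (4*(-553))/((1180*(-12))) = -2212/(-14160) = -2212*(-1/14160) = 553/3540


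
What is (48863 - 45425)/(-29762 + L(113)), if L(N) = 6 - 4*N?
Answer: -1719/15104 ≈ -0.11381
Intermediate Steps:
(48863 - 45425)/(-29762 + L(113)) = (48863 - 45425)/(-29762 + (6 - 4*113)) = 3438/(-29762 + (6 - 452)) = 3438/(-29762 - 446) = 3438/(-30208) = 3438*(-1/30208) = -1719/15104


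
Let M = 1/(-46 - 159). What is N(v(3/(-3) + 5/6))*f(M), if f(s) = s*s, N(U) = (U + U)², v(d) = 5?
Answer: 4/1681 ≈ 0.0023795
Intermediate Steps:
N(U) = 4*U² (N(U) = (2*U)² = 4*U²)
M = -1/205 (M = 1/(-205) = -1/205 ≈ -0.0048781)
f(s) = s²
N(v(3/(-3) + 5/6))*f(M) = (4*5²)*(-1/205)² = (4*25)*(1/42025) = 100*(1/42025) = 4/1681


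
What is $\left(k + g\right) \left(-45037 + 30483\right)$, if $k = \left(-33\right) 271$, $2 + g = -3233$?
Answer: $177238612$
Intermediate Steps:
$g = -3235$ ($g = -2 - 3233 = -3235$)
$k = -8943$
$\left(k + g\right) \left(-45037 + 30483\right) = \left(-8943 - 3235\right) \left(-45037 + 30483\right) = \left(-12178\right) \left(-14554\right) = 177238612$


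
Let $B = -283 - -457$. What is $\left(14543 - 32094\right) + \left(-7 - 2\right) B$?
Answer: $-19117$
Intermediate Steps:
$B = 174$ ($B = -283 + 457 = 174$)
$\left(14543 - 32094\right) + \left(-7 - 2\right) B = \left(14543 - 32094\right) + \left(-7 - 2\right) 174 = -17551 - 1566 = -19117$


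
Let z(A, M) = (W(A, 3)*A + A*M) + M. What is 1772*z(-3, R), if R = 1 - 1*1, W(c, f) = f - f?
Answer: 0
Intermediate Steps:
W(c, f) = 0
R = 0 (R = 1 - 1 = 0)
z(A, M) = M + A*M (z(A, M) = (0*A + A*M) + M = (0 + A*M) + M = A*M + M = M + A*M)
1772*z(-3, R) = 1772*(0*(1 - 3)) = 1772*(0*(-2)) = 1772*0 = 0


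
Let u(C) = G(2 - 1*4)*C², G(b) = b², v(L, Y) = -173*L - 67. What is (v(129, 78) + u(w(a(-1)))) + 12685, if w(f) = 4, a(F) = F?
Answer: -9635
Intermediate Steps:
v(L, Y) = -67 - 173*L
u(C) = 4*C² (u(C) = (2 - 1*4)²*C² = (2 - 4)²*C² = (-2)²*C² = 4*C²)
(v(129, 78) + u(w(a(-1)))) + 12685 = ((-67 - 173*129) + 4*4²) + 12685 = ((-67 - 22317) + 4*16) + 12685 = (-22384 + 64) + 12685 = -22320 + 12685 = -9635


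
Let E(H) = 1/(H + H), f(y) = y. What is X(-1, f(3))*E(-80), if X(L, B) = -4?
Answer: 1/40 ≈ 0.025000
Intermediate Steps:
E(H) = 1/(2*H)
X(-1, f(3))*E(-80) = -2/(-80) = -2*(-1)/80 = -4*(-1/160) = 1/40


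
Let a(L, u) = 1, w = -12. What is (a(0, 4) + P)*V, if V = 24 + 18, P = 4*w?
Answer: -1974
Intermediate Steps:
P = -48 (P = 4*(-12) = -48)
V = 42
(a(0, 4) + P)*V = (1 - 48)*42 = -47*42 = -1974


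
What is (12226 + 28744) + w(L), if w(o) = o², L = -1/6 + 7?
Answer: 1476601/36 ≈ 41017.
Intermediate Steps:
L = 41/6 (L = -1/6 + 7 = -1*⅙ + 7 = -⅙ + 7 = 41/6 ≈ 6.8333)
(12226 + 28744) + w(L) = (12226 + 28744) + (41/6)² = 40970 + 1681/36 = 1476601/36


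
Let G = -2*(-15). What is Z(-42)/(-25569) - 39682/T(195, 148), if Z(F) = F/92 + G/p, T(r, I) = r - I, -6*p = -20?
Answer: -15557651713/18426726 ≈ -844.30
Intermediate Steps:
p = 10/3 (p = -⅙*(-20) = 10/3 ≈ 3.3333)
G = 30
Z(F) = 9 + F/92 (Z(F) = F/92 + 30/(10/3) = F*(1/92) + 30*(3/10) = F/92 + 9 = 9 + F/92)
Z(-42)/(-25569) - 39682/T(195, 148) = (9 + (1/92)*(-42))/(-25569) - 39682/(195 - 1*148) = (9 - 21/46)*(-1/25569) - 39682/(195 - 148) = (393/46)*(-1/25569) - 39682/47 = -131/392058 - 39682*1/47 = -131/392058 - 39682/47 = -15557651713/18426726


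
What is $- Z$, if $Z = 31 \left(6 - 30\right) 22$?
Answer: $16368$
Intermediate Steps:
$Z = -16368$ ($Z = 31 \left(6 - 30\right) 22 = 31 \left(-24\right) 22 = \left(-744\right) 22 = -16368$)
$- Z = \left(-1\right) \left(-16368\right) = 16368$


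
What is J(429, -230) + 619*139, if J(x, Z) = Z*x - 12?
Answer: -12641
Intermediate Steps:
J(x, Z) = -12 + Z*x
J(429, -230) + 619*139 = (-12 - 230*429) + 619*139 = (-12 - 98670) + 86041 = -98682 + 86041 = -12641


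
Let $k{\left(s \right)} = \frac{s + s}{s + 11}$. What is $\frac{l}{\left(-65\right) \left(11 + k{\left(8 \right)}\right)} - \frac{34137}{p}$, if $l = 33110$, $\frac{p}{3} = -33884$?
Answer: $- \frac{4229933537}{99110700} \approx -42.679$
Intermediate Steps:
$p = -101652$ ($p = 3 \left(-33884\right) = -101652$)
$k{\left(s \right)} = \frac{2 s}{11 + s}$
$\frac{l}{\left(-65\right) \left(11 + k{\left(8 \right)}\right)} - \frac{34137}{p} = \frac{33110}{\left(-65\right) \left(11 + 2 \cdot 8 \frac{1}{11 + 8}\right)} - \frac{34137}{-101652} = \frac{33110}{\left(-65\right) \left(11 + 2 \cdot 8 \cdot \frac{1}{19}\right)} - - \frac{11379}{33884} = \frac{33110}{\left(-65\right) \left(11 + 2 \cdot 8 \cdot \frac{1}{19}\right)} + \frac{11379}{33884} = \frac{33110}{\left(-65\right) \left(11 + \frac{16}{19}\right)} + \frac{11379}{33884} = \frac{33110}{\left(-65\right) \frac{225}{19}} + \frac{11379}{33884} = \frac{33110}{- \frac{14625}{19}} + \frac{11379}{33884} = 33110 \left(- \frac{19}{14625}\right) + \frac{11379}{33884} = - \frac{125818}{2925} + \frac{11379}{33884} = - \frac{4229933537}{99110700}$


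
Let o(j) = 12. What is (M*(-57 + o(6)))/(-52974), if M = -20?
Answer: -50/2943 ≈ -0.016989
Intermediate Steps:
(M*(-57 + o(6)))/(-52974) = -20*(-57 + 12)/(-52974) = -20*(-45)*(-1/52974) = 900*(-1/52974) = -50/2943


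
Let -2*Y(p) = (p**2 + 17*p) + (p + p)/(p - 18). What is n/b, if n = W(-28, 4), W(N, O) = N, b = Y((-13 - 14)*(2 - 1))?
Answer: 70/339 ≈ 0.20649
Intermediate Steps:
Y(p) = -17*p/2 - p**2/2 - p/(-18 + p) (Y(p) = -((p**2 + 17*p) + (p + p)/(p - 18))/2 = -((p**2 + 17*p) + (2*p)/(-18 + p))/2 = -((p**2 + 17*p) + 2*p/(-18 + p))/2 = -(p**2 + 17*p + 2*p/(-18 + p))/2 = -17*p/2 - p**2/2 - p/(-18 + p))
b = -678/5 (b = ((-13 - 14)*(2 - 1))*(304 + (-13 - 14)*(2 - 1) - ((-13 - 14)*(2 - 1))**2)/(2*(-18 + (-13 - 14)*(2 - 1))) = (-27*1)*(304 - 27*1 - (-27*1)**2)/(2*(-18 - 27*1)) = (1/2)*(-27)*(304 - 27 - 1*(-27)**2)/(-18 - 27) = (1/2)*(-27)*(304 - 27 - 1*729)/(-45) = (1/2)*(-27)*(-1/45)*(304 - 27 - 729) = (1/2)*(-27)*(-1/45)*(-452) = -678/5 ≈ -135.60)
n = -28
n/b = -28/(-678/5) = -28*(-5/678) = 70/339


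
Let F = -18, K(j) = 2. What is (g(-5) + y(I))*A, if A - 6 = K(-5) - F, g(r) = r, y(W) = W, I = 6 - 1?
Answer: 0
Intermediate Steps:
I = 5
A = 26 (A = 6 + (2 - 1*(-18)) = 6 + (2 + 18) = 6 + 20 = 26)
(g(-5) + y(I))*A = (-5 + 5)*26 = 0*26 = 0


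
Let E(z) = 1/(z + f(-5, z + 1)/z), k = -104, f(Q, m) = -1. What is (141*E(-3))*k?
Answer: 5499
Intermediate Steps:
E(z) = 1/(z - 1/z)
(141*E(-3))*k = (141*(-3/(-1 + (-3)**2)))*(-104) = (141*(-3/(-1 + 9)))*(-104) = (141*(-3/8))*(-104) = -423/8*(-104) = 5499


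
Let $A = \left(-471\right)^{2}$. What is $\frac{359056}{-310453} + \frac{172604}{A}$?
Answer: $- \frac{26067912484}{68871203973} \approx -0.3785$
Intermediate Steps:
$A = 221841$
$\frac{359056}{-310453} + \frac{172604}{A} = \frac{359056}{-310453} + \frac{172604}{221841} = 359056 \left(- \frac{1}{310453}\right) + 172604 \cdot \frac{1}{221841} = - \frac{359056}{310453} + \frac{172604}{221841} = - \frac{26067912484}{68871203973}$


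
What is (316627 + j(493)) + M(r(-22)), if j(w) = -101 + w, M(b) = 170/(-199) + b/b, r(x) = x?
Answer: 63086810/199 ≈ 3.1702e+5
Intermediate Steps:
M(b) = 29/199 (M(b) = 170*(-1/199) + 1 = -170/199 + 1 = 29/199)
(316627 + j(493)) + M(r(-22)) = (316627 + (-101 + 493)) + 29/199 = (316627 + 392) + 29/199 = 317019 + 29/199 = 63086810/199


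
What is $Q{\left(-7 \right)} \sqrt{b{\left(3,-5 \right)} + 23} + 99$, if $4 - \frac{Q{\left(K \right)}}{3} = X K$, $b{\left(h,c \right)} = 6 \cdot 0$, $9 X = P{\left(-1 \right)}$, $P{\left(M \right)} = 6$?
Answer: $99 + 26 \sqrt{23} \approx 223.69$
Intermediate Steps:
$X = \frac{2}{3}$ ($X = \frac{1}{9} \cdot 6 = \frac{2}{3} \approx 0.66667$)
$b{\left(h,c \right)} = 0$
$Q{\left(K \right)} = 12 - 2 K$ ($Q{\left(K \right)} = 12 - 3 \frac{2 K}{3} = 12 - 2 K$)
$Q{\left(-7 \right)} \sqrt{b{\left(3,-5 \right)} + 23} + 99 = \left(12 - -14\right) \sqrt{0 + 23} + 99 = \left(12 + 14\right) \sqrt{23} + 99 = 26 \sqrt{23} + 99 = 99 + 26 \sqrt{23}$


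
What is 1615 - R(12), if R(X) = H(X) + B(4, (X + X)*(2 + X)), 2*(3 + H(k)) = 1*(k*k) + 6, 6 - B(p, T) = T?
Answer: 1873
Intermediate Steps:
B(p, T) = 6 - T
H(k) = k²/2 (H(k) = -3 + (1*(k*k) + 6)/2 = -3 + (1*k² + 6)/2 = -3 + (k² + 6)/2 = -3 + (6 + k²)/2 = -3 + (3 + k²/2) = k²/2)
R(X) = 6 + X²/2 - 2*X*(2 + X) (R(X) = X²/2 + (6 - (X + X)*(2 + X)) = X²/2 + (6 - 2*X*(2 + X)) = 6 + X²/2 - 2*X*(2 + X))
1615 - R(12) = 1615 - (6 - 4*12 - 3/2*12²) = 1615 - (6 - 48 - 3/2*144) = 1615 - (6 - 48 - 216) = 1615 - 1*(-258) = 1615 + 258 = 1873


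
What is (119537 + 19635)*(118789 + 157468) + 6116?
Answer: 38447245320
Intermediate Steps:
(119537 + 19635)*(118789 + 157468) + 6116 = 139172*276257 + 6116 = 38447239204 + 6116 = 38447245320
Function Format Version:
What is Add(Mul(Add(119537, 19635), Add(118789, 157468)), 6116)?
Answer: 38447245320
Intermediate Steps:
Add(Mul(Add(119537, 19635), Add(118789, 157468)), 6116) = Add(Mul(139172, 276257), 6116) = Add(38447239204, 6116) = 38447245320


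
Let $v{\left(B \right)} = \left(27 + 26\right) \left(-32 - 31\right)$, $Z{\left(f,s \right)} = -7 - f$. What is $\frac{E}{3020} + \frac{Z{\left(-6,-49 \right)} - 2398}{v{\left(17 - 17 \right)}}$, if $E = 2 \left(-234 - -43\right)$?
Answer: $\frac{2984741}{5041890} \approx 0.59199$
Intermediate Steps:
$E = -382$ ($E = 2 \left(-234 + 43\right) = 2 \left(-191\right) = -382$)
$v{\left(B \right)} = -3339$ ($v{\left(B \right)} = 53 \left(-63\right) = -3339$)
$\frac{E}{3020} + \frac{Z{\left(-6,-49 \right)} - 2398}{v{\left(17 - 17 \right)}} = - \frac{382}{3020} + \frac{\left(-7 - -6\right) - 2398}{-3339} = \left(-382\right) \frac{1}{3020} + \left(\left(-7 + 6\right) - 2398\right) \left(- \frac{1}{3339}\right) = - \frac{191}{1510} + \left(-1 - 2398\right) \left(- \frac{1}{3339}\right) = - \frac{191}{1510} - - \frac{2399}{3339} = - \frac{191}{1510} + \frac{2399}{3339} = \frac{2984741}{5041890}$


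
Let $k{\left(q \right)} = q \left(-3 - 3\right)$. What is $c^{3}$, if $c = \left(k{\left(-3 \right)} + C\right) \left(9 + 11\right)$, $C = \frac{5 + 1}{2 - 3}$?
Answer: $13824000$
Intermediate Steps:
$k{\left(q \right)} = - 6 q$ ($k{\left(q \right)} = q \left(-6\right) = - 6 q$)
$C = -6$ ($C = \frac{6}{-1} = 6 \left(-1\right) = -6$)
$c = 240$ ($c = \left(\left(-6\right) \left(-3\right) - 6\right) \left(9 + 11\right) = \left(18 - 6\right) 20 = 12 \cdot 20 = 240$)
$c^{3} = 240^{3} = 13824000$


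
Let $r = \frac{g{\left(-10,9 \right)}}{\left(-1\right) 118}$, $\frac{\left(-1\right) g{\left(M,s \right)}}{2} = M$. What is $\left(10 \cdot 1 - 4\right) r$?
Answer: $- \frac{60}{59} \approx -1.0169$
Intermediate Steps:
$g{\left(M,s \right)} = - 2 M$
$r = - \frac{10}{59}$ ($r = \frac{\left(-2\right) \left(-10\right)}{\left(-1\right) 118} = \frac{20}{-118} = 20 \left(- \frac{1}{118}\right) = - \frac{10}{59} \approx -0.16949$)
$\left(10 \cdot 1 - 4\right) r = \left(10 \cdot 1 - 4\right) \left(- \frac{10}{59}\right) = \left(10 - 4\right) \left(- \frac{10}{59}\right) = 6 \left(- \frac{10}{59}\right) = - \frac{60}{59}$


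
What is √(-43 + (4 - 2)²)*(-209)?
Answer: -209*I*√39 ≈ -1305.2*I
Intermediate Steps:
√(-43 + (4 - 2)²)*(-209) = √(-43 + 2²)*(-209) = √(-43 + 4)*(-209) = √(-39)*(-209) = (I*√39)*(-209) = -209*I*√39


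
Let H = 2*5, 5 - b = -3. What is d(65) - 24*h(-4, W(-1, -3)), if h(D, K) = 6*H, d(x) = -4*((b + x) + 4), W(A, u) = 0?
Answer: -1748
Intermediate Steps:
b = 8 (b = 5 - 1*(-3) = 5 + 3 = 8)
H = 10
d(x) = -48 - 4*x (d(x) = -4*((8 + x) + 4) = -4*(12 + x) = -48 - 4*x)
h(D, K) = 60 (h(D, K) = 6*10 = 60)
d(65) - 24*h(-4, W(-1, -3)) = (-48 - 4*65) - 24*60 = (-48 - 260) - 1*1440 = -308 - 1440 = -1748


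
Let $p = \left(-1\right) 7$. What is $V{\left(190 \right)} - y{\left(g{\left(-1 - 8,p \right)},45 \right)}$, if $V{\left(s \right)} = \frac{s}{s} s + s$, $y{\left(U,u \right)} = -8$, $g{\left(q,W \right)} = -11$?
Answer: $388$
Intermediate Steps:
$p = -7$
$V{\left(s \right)} = 2 s$ ($V{\left(s \right)} = 1 s + s = s + s = 2 s$)
$V{\left(190 \right)} - y{\left(g{\left(-1 - 8,p \right)},45 \right)} = 2 \cdot 190 - -8 = 380 + 8 = 388$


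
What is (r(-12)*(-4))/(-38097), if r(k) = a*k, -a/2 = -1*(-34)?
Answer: 64/747 ≈ 0.085676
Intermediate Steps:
a = -68 (a = -(-2)*(-34) = -2*34 = -68)
r(k) = -68*k
(r(-12)*(-4))/(-38097) = (-68*(-12)*(-4))/(-38097) = (816*(-4))*(-1/38097) = -3264*(-1/38097) = 64/747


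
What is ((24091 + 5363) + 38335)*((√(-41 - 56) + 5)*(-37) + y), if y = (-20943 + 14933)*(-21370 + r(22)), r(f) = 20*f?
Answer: 8527118316735 - 2508193*I*√97 ≈ 8.5271e+12 - 2.4703e+7*I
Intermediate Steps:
y = 125789300 (y = (-20943 + 14933)*(-21370 + 20*22) = -6010*(-21370 + 440) = -6010*(-20930) = 125789300)
((24091 + 5363) + 38335)*((√(-41 - 56) + 5)*(-37) + y) = ((24091 + 5363) + 38335)*((√(-41 - 56) + 5)*(-37) + 125789300) = (29454 + 38335)*((√(-97) + 5)*(-37) + 125789300) = 67789*((I*√97 + 5)*(-37) + 125789300) = 67789*((5 + I*√97)*(-37) + 125789300) = 67789*((-185 - 37*I*√97) + 125789300) = 67789*(125789115 - 37*I*√97) = 8527118316735 - 2508193*I*√97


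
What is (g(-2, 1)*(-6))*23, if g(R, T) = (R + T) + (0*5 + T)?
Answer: 0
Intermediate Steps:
g(R, T) = R + 2*T (g(R, T) = (R + T) + (0 + T) = (R + T) + T = R + 2*T)
(g(-2, 1)*(-6))*23 = ((-2 + 2*1)*(-6))*23 = ((-2 + 2)*(-6))*23 = (0*(-6))*23 = 0*23 = 0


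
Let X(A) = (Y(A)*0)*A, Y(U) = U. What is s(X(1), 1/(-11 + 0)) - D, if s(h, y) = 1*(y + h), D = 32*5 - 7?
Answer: -1684/11 ≈ -153.09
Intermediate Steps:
X(A) = 0 (X(A) = (A*0)*A = 0*A = 0)
D = 153 (D = 160 - 7 = 153)
s(h, y) = h + y (s(h, y) = 1*(h + y) = h + y)
s(X(1), 1/(-11 + 0)) - D = (0 + 1/(-11 + 0)) - 1*153 = (0 + 1/(-11)) - 153 = (0 - 1/11) - 153 = -1/11 - 153 = -1684/11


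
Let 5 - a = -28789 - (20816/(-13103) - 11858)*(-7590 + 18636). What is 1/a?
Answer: -13103/1716129026958 ≈ -7.6352e-9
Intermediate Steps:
a = -1716129026958/13103 (a = 5 - (-28789 - (20816/(-13103) - 11858)*(-7590 + 18636)) = 5 - (-28789 - (20816*(-1/13103) - 11858)*11046) = 5 - (-28789 - (-20816/13103 - 11858)*11046) = 5 - (-28789 - (-155396190)*11046/13103) = 5 - (-28789 - 1*(-1716506314740/13103)) = 5 - (-28789 + 1716506314740/13103) = 5 - 1*1716129092473/13103 = 5 - 1716129092473/13103 = -1716129026958/13103 ≈ -1.3097e+8)
1/a = 1/(-1716129026958/13103) = -13103/1716129026958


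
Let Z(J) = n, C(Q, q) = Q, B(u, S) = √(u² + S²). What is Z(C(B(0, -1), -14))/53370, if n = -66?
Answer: -11/8895 ≈ -0.0012366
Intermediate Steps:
B(u, S) = √(S² + u²)
Z(J) = -66
Z(C(B(0, -1), -14))/53370 = -66/53370 = -66*1/53370 = -11/8895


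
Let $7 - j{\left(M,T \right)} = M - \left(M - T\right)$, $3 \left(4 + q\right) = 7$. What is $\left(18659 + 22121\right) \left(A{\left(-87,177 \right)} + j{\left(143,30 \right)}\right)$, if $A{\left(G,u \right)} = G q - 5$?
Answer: $4771260$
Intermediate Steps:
$q = - \frac{5}{3}$ ($q = -4 + \frac{1}{3} \cdot 7 = -4 + \frac{7}{3} = - \frac{5}{3} \approx -1.6667$)
$A{\left(G,u \right)} = -5 - \frac{5 G}{3}$ ($A{\left(G,u \right)} = G \left(- \frac{5}{3}\right) - 5 = - \frac{5 G}{3} - 5 = -5 - \frac{5 G}{3}$)
$j{\left(M,T \right)} = 7 - T$ ($j{\left(M,T \right)} = 7 - \left(M - \left(M - T\right)\right) = 7 - T$)
$\left(18659 + 22121\right) \left(A{\left(-87,177 \right)} + j{\left(143,30 \right)}\right) = \left(18659 + 22121\right) \left(\left(-5 - -145\right) + \left(7 - 30\right)\right) = 40780 \left(\left(-5 + 145\right) + \left(7 - 30\right)\right) = 40780 \left(140 - 23\right) = 40780 \cdot 117 = 4771260$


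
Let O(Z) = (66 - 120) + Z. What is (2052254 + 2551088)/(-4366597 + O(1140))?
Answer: -4603342/4365511 ≈ -1.0545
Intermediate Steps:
O(Z) = -54 + Z
(2052254 + 2551088)/(-4366597 + O(1140)) = (2052254 + 2551088)/(-4366597 + (-54 + 1140)) = 4603342/(-4366597 + 1086) = 4603342/(-4365511) = 4603342*(-1/4365511) = -4603342/4365511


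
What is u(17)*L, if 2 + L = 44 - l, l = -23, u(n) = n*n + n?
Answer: 19890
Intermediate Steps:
u(n) = n + n² (u(n) = n² + n = n + n²)
L = 65 (L = -2 + (44 - 1*(-23)) = -2 + (44 + 23) = -2 + 67 = 65)
u(17)*L = (17*(1 + 17))*65 = (17*18)*65 = 306*65 = 19890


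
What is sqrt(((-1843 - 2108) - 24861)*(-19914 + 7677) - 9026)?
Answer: sqrt(352563418) ≈ 18777.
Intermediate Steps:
sqrt(((-1843 - 2108) - 24861)*(-19914 + 7677) - 9026) = sqrt((-3951 - 24861)*(-12237) - 9026) = sqrt(-28812*(-12237) - 9026) = sqrt(352572444 - 9026) = sqrt(352563418)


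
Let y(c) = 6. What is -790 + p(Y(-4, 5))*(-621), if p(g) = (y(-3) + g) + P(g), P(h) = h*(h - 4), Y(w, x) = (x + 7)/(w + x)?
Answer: -71584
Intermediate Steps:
Y(w, x) = (7 + x)/(w + x)
P(h) = h*(-4 + h)
p(g) = 6 + g + g*(-4 + g) (p(g) = (6 + g) + g*(-4 + g) = 6 + g + g*(-4 + g))
-790 + p(Y(-4, 5))*(-621) = -790 + (6 + (7 + 5)/(-4 + 5) + ((7 + 5)/(-4 + 5))*(-4 + (7 + 5)/(-4 + 5)))*(-621) = -790 + (6 + 12/1 + (12/1)*(-4 + 12/1))*(-621) = -790 + (6 + 1*12 + (1*12)*(-4 + 1*12))*(-621) = -790 + (6 + 12 + 12*(-4 + 12))*(-621) = -790 + (6 + 12 + 12*8)*(-621) = -790 + (6 + 12 + 96)*(-621) = -790 + 114*(-621) = -790 - 70794 = -71584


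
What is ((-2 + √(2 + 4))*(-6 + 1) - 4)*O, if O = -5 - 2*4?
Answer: -78 + 65*√6 ≈ 81.217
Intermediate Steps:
O = -13 (O = -5 - 8 = -13)
((-2 + √(2 + 4))*(-6 + 1) - 4)*O = ((-2 + √(2 + 4))*(-6 + 1) - 4)*(-13) = ((-2 + √6)*(-5) - 4)*(-13) = ((10 - 5*√6) - 4)*(-13) = (6 - 5*√6)*(-13) = -78 + 65*√6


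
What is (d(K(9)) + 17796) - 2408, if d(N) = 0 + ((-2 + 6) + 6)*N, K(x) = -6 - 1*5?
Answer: 15278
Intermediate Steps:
K(x) = -11 (K(x) = -6 - 5 = -11)
d(N) = 10*N (d(N) = 0 + (4 + 6)*N = 0 + 10*N = 10*N)
(d(K(9)) + 17796) - 2408 = (10*(-11) + 17796) - 2408 = (-110 + 17796) - 2408 = 17686 - 2408 = 15278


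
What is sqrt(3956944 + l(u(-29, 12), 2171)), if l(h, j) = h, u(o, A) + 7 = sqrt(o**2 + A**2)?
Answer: sqrt(3956937 + sqrt(985)) ≈ 1989.2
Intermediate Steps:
u(o, A) = -7 + sqrt(A**2 + o**2) (u(o, A) = -7 + sqrt(o**2 + A**2) = -7 + sqrt(A**2 + o**2))
sqrt(3956944 + l(u(-29, 12), 2171)) = sqrt(3956944 + (-7 + sqrt(12**2 + (-29)**2))) = sqrt(3956944 + (-7 + sqrt(144 + 841))) = sqrt(3956944 + (-7 + sqrt(985))) = sqrt(3956937 + sqrt(985))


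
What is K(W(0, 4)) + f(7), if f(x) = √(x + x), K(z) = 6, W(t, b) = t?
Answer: 6 + √14 ≈ 9.7417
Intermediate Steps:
f(x) = √2*√x (f(x) = √(2*x) = √2*√x)
K(W(0, 4)) + f(7) = 6 + √2*√7 = 6 + √14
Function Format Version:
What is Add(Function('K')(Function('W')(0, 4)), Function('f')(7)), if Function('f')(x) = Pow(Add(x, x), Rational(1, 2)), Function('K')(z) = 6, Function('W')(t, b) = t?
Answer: Add(6, Pow(14, Rational(1, 2))) ≈ 9.7417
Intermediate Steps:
Function('f')(x) = Mul(Pow(2, Rational(1, 2)), Pow(x, Rational(1, 2))) (Function('f')(x) = Pow(Mul(2, x), Rational(1, 2)) = Mul(Pow(2, Rational(1, 2)), Pow(x, Rational(1, 2))))
Add(Function('K')(Function('W')(0, 4)), Function('f')(7)) = Add(6, Mul(Pow(2, Rational(1, 2)), Pow(7, Rational(1, 2)))) = Add(6, Pow(14, Rational(1, 2)))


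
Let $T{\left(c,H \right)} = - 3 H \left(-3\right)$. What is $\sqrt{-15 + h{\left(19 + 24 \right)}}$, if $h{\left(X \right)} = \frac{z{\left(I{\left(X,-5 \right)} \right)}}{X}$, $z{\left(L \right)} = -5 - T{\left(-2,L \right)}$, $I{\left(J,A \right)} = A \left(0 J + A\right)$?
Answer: $\frac{5 i \sqrt{1505}}{43} \approx 4.511 i$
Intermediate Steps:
$T{\left(c,H \right)} = 9 H$
$I{\left(J,A \right)} = A^{2}$ ($I{\left(J,A \right)} = A \left(0 + A\right) = A A = A^{2}$)
$z{\left(L \right)} = -5 - 9 L$
$h{\left(X \right)} = - \frac{230}{X}$ ($h{\left(X \right)} = \frac{-5 - 9 \left(-5\right)^{2}}{X} = \frac{-5 - 225}{X} = - \frac{230}{X}$)
$\sqrt{-15 + h{\left(19 + 24 \right)}} = \sqrt{-15 - \frac{230}{19 + 24}} = \sqrt{-15 - \frac{230}{43}} = \sqrt{- \frac{875}{43}} = \frac{5 i \sqrt{1505}}{43}$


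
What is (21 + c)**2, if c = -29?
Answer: 64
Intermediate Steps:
(21 + c)**2 = (21 - 29)**2 = (-8)**2 = 64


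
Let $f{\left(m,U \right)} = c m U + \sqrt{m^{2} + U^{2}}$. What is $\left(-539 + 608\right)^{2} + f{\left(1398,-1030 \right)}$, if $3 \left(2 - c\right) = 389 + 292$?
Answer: $323991261 + 2 \sqrt{753826} \approx 3.2399 \cdot 10^{8}$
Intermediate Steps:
$c = -225$ ($c = 2 - \frac{389 + 292}{3} = 2 - 227 = -225$)
$f{\left(m,U \right)} = \sqrt{U^{2} + m^{2}} - 225 U m$ ($f{\left(m,U \right)} = - 225 m U + \sqrt{m^{2} + U^{2}} = - 225 U m + \sqrt{U^{2} + m^{2}} = \sqrt{U^{2} + m^{2}} - 225 U m$)
$\left(-539 + 608\right)^{2} + f{\left(1398,-1030 \right)} = \left(-539 + 608\right)^{2} + \left(\sqrt{\left(-1030\right)^{2} + 1398^{2}} - \left(-231750\right) 1398\right) = 69^{2} + \left(\sqrt{1060900 + 1954404} + 323986500\right) = 4761 + \left(\sqrt{3015304} + 323986500\right) = 4761 + \left(2 \sqrt{753826} + 323986500\right) = 4761 + \left(323986500 + 2 \sqrt{753826}\right) = 323991261 + 2 \sqrt{753826}$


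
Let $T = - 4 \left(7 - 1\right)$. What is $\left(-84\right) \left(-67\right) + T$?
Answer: $5604$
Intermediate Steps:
$T = -24$ ($T = \left(-4\right) 6 = -24$)
$\left(-84\right) \left(-67\right) + T = \left(-84\right) \left(-67\right) - 24 = 5628 - 24 = 5604$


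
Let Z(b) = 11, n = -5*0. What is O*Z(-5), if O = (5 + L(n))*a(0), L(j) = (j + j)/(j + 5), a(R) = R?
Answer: 0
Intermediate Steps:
n = 0
L(j) = 2*j/(5 + j) (L(j) = (2*j)/(5 + j) = 2*j/(5 + j))
O = 0 (O = (5 + 2*0/(5 + 0))*0 = (5 + 2*0/5)*0 = (5 + 2*0*(⅕))*0 = (5 + 0)*0 = 5*0 = 0)
O*Z(-5) = 0*11 = 0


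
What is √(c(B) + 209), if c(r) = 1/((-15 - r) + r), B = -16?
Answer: √47010/15 ≈ 14.455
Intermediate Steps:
c(r) = -1/15 (c(r) = 1/(-15) = -1/15)
√(c(B) + 209) = √(-1/15 + 209) = √(3134/15) = √47010/15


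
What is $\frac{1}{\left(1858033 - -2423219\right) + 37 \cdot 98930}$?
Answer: $\frac{1}{7941662} \approx 1.2592 \cdot 10^{-7}$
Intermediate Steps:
$\frac{1}{\left(1858033 - -2423219\right) + 37 \cdot 98930} = \frac{1}{\left(1858033 + 2423219\right) + 3660410} = \frac{1}{4281252 + 3660410} = \frac{1}{7941662}$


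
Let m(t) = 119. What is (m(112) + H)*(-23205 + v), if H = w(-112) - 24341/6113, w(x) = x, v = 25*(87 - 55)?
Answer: -413372250/6113 ≈ -67622.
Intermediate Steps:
v = 800 (v = 25*32 = 800)
H = -708997/6113 (H = -112 - 24341/6113 = -708997/6113 ≈ -115.98)
(m(112) + H)*(-23205 + v) = (119 - 708997/6113)*(-23205 + 800) = (18450/6113)*(-22405) = -413372250/6113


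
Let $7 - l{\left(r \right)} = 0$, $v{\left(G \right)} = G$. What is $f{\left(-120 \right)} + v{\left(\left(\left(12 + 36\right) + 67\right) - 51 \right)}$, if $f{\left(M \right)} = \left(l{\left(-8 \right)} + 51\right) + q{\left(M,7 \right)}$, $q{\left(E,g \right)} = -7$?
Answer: $115$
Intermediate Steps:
$l{\left(r \right)} = 7$ ($l{\left(r \right)} = 7 - 0 = 7 + 0 = 7$)
$f{\left(M \right)} = 51$ ($f{\left(M \right)} = \left(7 + 51\right) - 7 = 58 - 7 = 51$)
$f{\left(-120 \right)} + v{\left(\left(\left(12 + 36\right) + 67\right) - 51 \right)} = 51 + \left(\left(\left(12 + 36\right) + 67\right) - 51\right) = 51 + \left(\left(48 + 67\right) - 51\right) = 51 + \left(115 - 51\right) = 51 + 64 = 115$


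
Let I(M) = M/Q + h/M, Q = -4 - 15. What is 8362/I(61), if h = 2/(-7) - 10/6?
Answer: -101761359/39460 ≈ -2578.8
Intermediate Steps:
Q = -19
h = -41/21 (h = 2*(-1/7) - 10*1/6 = -2/7 - 5/3 = -41/21 ≈ -1.9524)
I(M) = -41/(21*M) - M/19 (I(M) = M/(-19) - 41/(21*M) = M*(-1/19) - 41/(21*M) = -M/19 - 41/(21*M) = -41/(21*M) - M/19)
8362/I(61) = 8362/(-41/21/61 - 1/19*61) = 8362/(-41/21*1/61 - 61/19) = 8362/(-41/1281 - 61/19) = 8362/(-78920/24339) = 8362*(-24339/78920) = -101761359/39460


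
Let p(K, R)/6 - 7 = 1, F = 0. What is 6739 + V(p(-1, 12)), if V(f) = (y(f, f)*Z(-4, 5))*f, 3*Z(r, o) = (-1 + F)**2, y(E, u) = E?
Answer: 7507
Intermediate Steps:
p(K, R) = 48 (p(K, R) = 42 + 6*1 = 42 + 6 = 48)
Z(r, o) = 1/3 (Z(r, o) = (-1 + 0)**2/3 = (1/3)*(-1)**2 = (1/3)*1 = 1/3)
V(f) = f**2/3 (V(f) = (f*(1/3))*f = (f/3)*f = f**2/3)
6739 + V(p(-1, 12)) = 6739 + (1/3)*48**2 = 6739 + (1/3)*2304 = 6739 + 768 = 7507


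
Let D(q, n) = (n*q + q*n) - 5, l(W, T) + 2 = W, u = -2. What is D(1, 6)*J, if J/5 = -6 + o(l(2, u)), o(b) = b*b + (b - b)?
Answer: -210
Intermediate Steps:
l(W, T) = -2 + W
D(q, n) = -5 + 2*n*q (D(q, n) = (n*q + n*q) - 5 = 2*n*q - 5 = -5 + 2*n*q)
o(b) = b² (o(b) = b² + 0 = b²)
J = -30 (J = 5*(-6 + (-2 + 2)²) = 5*(-6 + 0²) = 5*(-6 + 0) = 5*(-6) = -30)
D(1, 6)*J = (-5 + 2*6*1)*(-30) = (-5 + 12)*(-30) = 7*(-30) = -210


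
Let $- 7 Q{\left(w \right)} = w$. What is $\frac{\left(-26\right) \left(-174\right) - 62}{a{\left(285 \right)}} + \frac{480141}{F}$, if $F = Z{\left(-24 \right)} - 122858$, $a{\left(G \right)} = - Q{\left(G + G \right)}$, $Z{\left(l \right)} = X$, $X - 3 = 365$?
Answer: $\frac{39468581}{775770} \approx 50.877$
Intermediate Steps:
$Q{\left(w \right)} = - \frac{w}{7}$
$X = 368$ ($X = 3 + 365 = 368$)
$Z{\left(l \right)} = 368$
$a{\left(G \right)} = \frac{2 G}{7}$ ($a{\left(G \right)} = - \frac{\left(-1\right) \left(G + G\right)}{7} = - \frac{\left(-1\right) 2 G}{7} = - \frac{\left(-2\right) G}{7} = \frac{2 G}{7}$)
$F = -122490$ ($F = 368 - 122858 = -122490$)
$\frac{\left(-26\right) \left(-174\right) - 62}{a{\left(285 \right)}} + \frac{480141}{F} = \frac{\left(-26\right) \left(-174\right) - 62}{\frac{2}{7} \cdot 285} + \frac{480141}{-122490} = \frac{4524 - 62}{\frac{570}{7}} + 480141 \left(- \frac{1}{122490}\right) = 4462 \cdot \frac{7}{570} - \frac{53349}{13610} = \frac{15617}{285} - \frac{53349}{13610} = \frac{39468581}{775770}$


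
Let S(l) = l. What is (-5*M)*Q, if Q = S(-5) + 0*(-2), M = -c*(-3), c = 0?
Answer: 0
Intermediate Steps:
M = 0 (M = -1*0*(-3) = 0*(-3) = 0)
Q = -5 (Q = -5 + 0*(-2) = -5 + 0 = -5)
(-5*M)*Q = -5*0*(-5) = 0*(-5) = 0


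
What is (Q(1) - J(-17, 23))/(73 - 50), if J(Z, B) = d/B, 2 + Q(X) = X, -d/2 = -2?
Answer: -27/529 ≈ -0.051040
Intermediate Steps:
d = 4 (d = -2*(-2) = 4)
Q(X) = -2 + X
J(Z, B) = 4/B
(Q(1) - J(-17, 23))/(73 - 50) = ((-2 + 1) - 4/23)/(73 - 50) = (-1 - 4/23)/23 = (-1 - 1*4/23)*(1/23) = (-1 - 4/23)*(1/23) = -27/23*1/23 = -27/529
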